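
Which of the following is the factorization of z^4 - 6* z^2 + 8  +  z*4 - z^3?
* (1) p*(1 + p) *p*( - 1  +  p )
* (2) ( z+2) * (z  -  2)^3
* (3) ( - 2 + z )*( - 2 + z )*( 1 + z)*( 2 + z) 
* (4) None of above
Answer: 3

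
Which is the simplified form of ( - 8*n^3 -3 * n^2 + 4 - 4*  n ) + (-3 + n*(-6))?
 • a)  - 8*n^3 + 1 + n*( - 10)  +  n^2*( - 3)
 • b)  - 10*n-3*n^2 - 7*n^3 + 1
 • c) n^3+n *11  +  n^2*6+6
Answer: a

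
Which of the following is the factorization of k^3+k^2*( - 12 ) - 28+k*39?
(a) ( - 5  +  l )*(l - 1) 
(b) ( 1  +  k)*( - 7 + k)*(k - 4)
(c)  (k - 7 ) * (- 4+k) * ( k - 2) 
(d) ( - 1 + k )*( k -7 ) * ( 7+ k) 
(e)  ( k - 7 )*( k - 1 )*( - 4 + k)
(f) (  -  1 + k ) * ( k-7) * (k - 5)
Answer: e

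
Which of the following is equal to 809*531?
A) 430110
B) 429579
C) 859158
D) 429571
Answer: B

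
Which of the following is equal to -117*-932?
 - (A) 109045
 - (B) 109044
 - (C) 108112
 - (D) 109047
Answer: B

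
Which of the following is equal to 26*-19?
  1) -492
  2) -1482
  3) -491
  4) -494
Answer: 4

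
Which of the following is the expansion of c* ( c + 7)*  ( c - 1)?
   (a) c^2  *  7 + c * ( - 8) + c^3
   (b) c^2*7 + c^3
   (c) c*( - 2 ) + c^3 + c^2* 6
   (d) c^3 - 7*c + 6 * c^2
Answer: d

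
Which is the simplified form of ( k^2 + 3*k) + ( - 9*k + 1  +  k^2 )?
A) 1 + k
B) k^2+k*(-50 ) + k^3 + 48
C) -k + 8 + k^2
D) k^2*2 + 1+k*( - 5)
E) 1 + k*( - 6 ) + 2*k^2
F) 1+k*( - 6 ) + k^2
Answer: E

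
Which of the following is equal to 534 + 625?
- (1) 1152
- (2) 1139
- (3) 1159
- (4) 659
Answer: 3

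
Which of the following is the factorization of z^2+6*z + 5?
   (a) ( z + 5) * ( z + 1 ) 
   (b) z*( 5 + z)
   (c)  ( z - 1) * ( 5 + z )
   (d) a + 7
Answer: a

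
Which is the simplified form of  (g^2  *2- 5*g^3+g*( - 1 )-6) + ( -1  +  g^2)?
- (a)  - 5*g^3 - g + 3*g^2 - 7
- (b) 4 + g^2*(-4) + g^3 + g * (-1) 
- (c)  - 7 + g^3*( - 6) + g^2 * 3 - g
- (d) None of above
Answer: a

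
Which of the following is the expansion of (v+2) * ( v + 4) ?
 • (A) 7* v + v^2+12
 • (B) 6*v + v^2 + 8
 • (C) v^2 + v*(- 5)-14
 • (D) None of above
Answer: B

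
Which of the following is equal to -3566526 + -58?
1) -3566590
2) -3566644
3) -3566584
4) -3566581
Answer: 3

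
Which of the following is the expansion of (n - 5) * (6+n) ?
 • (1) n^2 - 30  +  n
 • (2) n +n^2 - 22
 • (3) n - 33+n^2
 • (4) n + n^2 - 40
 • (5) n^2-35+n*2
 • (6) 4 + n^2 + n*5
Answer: 1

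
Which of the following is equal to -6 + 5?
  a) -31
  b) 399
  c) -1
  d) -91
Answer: c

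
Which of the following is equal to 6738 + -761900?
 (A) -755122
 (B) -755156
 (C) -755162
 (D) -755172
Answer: C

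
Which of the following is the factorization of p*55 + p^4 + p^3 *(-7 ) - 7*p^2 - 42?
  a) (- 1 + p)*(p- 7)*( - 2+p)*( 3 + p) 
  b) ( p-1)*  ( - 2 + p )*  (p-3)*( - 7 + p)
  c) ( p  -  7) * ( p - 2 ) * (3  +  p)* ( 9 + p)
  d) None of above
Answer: a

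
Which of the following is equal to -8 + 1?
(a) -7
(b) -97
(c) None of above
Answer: a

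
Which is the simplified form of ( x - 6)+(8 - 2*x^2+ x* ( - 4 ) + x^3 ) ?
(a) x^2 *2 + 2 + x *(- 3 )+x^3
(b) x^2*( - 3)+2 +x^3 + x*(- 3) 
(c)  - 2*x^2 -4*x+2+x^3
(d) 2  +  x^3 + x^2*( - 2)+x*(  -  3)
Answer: d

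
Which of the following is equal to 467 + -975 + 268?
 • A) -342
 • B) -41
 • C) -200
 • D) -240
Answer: D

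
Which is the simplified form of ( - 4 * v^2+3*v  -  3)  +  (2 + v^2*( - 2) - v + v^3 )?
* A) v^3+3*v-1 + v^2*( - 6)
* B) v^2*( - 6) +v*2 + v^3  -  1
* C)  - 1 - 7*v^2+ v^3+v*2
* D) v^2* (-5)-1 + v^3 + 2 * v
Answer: B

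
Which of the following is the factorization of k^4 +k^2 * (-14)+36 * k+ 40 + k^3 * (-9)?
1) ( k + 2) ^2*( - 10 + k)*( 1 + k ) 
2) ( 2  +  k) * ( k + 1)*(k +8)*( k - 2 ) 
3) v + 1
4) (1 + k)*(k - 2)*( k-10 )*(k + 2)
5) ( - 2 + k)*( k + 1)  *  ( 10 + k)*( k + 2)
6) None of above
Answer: 4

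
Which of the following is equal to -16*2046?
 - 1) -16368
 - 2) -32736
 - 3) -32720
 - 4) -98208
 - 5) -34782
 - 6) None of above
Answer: 2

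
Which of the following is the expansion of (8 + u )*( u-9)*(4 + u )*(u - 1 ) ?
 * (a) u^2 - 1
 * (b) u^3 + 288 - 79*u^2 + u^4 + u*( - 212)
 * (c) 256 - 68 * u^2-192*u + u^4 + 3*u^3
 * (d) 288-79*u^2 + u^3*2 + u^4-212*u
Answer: d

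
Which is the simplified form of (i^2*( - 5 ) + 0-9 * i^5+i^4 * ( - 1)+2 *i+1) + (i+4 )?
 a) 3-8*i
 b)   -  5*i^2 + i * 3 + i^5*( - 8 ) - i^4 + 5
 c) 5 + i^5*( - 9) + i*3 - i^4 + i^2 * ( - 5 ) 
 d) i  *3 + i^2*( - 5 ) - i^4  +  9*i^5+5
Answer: c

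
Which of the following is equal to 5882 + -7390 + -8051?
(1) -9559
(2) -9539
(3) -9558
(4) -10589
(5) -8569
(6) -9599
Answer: 1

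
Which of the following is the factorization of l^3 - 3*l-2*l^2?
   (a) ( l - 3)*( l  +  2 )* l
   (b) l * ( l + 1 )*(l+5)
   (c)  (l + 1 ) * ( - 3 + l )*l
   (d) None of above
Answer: c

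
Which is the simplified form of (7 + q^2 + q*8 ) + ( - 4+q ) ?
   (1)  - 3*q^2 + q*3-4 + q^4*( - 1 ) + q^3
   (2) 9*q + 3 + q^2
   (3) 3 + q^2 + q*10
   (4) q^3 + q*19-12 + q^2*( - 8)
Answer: 2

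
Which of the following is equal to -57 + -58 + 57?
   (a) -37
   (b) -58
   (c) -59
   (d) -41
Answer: b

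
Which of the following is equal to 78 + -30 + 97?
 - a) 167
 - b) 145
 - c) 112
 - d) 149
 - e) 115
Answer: b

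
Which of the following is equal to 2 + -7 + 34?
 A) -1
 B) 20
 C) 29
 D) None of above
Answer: C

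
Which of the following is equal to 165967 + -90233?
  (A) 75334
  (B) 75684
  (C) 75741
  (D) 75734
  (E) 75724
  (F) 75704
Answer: D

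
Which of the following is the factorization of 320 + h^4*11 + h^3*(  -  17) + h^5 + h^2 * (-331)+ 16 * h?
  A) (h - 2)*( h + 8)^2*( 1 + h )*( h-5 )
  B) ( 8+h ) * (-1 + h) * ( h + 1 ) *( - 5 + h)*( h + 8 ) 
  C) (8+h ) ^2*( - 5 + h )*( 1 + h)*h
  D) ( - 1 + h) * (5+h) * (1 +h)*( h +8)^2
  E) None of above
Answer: B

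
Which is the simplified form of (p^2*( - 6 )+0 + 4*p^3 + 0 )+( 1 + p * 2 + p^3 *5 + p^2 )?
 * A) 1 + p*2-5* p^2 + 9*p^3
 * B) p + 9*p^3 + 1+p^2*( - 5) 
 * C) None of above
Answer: A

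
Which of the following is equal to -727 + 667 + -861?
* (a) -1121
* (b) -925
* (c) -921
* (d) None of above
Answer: c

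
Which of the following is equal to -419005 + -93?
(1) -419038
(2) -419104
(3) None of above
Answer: 3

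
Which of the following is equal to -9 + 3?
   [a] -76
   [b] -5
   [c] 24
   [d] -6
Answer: d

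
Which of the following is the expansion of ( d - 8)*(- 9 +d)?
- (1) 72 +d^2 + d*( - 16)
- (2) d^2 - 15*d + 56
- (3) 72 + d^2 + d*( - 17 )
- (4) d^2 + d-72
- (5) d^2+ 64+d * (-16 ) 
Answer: 3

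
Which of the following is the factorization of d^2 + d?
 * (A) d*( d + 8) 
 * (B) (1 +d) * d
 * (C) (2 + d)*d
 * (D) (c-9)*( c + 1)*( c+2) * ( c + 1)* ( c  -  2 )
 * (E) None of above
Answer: B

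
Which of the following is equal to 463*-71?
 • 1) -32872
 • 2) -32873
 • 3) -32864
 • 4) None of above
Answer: 2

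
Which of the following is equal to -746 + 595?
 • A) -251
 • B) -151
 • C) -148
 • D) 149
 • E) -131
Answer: B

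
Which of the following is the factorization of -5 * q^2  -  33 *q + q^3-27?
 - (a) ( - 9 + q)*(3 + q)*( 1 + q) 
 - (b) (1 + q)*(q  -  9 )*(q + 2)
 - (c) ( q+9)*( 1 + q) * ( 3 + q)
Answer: a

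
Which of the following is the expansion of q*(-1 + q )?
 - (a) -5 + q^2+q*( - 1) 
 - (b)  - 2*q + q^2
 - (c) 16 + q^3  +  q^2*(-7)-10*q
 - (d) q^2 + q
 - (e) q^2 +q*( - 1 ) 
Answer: e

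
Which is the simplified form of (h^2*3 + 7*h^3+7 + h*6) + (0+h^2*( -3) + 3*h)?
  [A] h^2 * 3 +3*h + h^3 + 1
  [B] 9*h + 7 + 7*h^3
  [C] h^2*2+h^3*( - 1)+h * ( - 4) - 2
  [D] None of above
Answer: B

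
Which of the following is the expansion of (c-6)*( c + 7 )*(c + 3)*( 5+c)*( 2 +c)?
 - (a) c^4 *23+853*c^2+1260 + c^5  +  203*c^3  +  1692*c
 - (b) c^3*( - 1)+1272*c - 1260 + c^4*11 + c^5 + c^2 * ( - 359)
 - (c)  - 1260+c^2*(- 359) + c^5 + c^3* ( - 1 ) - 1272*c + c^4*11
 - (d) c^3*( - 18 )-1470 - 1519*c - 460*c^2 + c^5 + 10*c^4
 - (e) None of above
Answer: c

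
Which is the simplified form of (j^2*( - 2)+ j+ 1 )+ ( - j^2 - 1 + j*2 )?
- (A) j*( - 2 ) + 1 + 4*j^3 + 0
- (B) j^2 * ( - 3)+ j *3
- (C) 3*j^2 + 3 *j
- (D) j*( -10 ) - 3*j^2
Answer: B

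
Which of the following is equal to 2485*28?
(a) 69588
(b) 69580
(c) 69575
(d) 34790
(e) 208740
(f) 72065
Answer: b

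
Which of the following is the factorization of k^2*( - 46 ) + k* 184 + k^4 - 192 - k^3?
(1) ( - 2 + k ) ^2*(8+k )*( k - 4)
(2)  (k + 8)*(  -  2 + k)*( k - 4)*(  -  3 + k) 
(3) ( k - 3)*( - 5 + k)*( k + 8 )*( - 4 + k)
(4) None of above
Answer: 2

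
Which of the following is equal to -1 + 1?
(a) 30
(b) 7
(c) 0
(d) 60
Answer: c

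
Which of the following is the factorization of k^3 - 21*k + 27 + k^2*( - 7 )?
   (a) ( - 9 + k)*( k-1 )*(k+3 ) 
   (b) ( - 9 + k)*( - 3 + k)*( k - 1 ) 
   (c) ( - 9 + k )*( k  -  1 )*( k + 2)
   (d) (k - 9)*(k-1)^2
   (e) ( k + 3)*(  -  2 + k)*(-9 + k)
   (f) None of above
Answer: a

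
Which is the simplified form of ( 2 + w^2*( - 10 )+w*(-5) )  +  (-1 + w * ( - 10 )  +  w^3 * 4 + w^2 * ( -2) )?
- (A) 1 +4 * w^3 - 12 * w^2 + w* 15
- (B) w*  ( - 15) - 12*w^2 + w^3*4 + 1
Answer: B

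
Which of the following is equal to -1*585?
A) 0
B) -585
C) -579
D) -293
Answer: B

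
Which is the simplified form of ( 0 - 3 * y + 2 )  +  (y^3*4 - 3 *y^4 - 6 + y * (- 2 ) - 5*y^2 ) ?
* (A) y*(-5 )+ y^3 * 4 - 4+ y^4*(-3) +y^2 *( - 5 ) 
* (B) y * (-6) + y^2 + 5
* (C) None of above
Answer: A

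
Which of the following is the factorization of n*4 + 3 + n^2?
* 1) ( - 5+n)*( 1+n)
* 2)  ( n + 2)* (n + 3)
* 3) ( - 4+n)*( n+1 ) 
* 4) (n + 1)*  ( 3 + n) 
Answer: 4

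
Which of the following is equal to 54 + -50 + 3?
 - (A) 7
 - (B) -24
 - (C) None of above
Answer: A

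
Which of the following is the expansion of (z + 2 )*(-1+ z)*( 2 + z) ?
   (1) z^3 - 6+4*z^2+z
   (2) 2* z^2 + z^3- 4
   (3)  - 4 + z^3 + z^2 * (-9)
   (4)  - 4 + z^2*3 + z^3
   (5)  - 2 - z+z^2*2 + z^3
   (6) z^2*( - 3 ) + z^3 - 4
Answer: 4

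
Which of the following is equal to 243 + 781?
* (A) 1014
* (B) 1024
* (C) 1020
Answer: B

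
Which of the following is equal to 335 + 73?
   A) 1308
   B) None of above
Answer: B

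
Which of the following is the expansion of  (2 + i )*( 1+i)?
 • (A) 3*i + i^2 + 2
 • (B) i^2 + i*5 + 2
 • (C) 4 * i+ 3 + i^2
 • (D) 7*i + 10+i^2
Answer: A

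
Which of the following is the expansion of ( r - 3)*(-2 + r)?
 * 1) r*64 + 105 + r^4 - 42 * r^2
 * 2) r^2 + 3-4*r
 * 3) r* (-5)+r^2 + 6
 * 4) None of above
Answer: 3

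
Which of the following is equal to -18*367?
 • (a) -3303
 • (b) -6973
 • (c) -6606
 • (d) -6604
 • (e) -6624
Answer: c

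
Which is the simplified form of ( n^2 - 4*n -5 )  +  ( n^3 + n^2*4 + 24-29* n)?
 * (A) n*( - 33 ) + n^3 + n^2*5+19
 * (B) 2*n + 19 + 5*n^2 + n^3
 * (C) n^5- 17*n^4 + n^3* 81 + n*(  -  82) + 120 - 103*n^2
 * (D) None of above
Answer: A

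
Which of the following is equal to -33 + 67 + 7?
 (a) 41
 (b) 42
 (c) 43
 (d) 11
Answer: a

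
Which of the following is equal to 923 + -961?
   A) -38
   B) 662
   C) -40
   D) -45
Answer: A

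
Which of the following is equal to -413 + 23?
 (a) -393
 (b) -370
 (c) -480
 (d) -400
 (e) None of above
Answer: e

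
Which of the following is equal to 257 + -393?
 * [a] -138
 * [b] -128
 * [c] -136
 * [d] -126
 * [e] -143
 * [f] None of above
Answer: c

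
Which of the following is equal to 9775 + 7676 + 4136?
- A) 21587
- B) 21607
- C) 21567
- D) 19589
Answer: A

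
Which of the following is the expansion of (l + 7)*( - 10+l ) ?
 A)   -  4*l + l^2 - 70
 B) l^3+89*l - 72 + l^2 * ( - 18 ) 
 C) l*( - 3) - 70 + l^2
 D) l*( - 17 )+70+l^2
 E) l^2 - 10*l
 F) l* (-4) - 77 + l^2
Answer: C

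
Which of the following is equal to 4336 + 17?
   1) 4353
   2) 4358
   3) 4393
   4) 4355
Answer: 1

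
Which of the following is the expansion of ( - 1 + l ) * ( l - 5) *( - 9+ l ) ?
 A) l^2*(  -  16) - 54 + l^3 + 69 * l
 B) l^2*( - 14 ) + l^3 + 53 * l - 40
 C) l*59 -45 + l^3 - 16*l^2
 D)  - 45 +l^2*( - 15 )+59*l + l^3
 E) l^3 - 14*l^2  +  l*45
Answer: D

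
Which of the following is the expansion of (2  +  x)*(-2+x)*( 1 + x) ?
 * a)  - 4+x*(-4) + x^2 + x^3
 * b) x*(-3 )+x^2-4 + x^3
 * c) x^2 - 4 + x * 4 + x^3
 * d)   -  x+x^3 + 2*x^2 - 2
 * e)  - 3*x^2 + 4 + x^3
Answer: a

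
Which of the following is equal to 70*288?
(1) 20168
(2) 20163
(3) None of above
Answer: 3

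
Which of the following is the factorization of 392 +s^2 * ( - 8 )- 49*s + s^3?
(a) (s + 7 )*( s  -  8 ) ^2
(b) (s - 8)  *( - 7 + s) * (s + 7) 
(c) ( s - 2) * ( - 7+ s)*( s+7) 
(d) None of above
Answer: b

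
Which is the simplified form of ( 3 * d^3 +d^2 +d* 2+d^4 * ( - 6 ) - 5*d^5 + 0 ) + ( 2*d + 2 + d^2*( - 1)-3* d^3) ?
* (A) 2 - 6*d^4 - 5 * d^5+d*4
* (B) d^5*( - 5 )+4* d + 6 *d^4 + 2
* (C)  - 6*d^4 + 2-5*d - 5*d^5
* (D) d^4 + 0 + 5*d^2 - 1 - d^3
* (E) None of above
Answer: A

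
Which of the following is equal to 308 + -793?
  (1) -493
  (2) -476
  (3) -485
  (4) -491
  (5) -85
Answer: 3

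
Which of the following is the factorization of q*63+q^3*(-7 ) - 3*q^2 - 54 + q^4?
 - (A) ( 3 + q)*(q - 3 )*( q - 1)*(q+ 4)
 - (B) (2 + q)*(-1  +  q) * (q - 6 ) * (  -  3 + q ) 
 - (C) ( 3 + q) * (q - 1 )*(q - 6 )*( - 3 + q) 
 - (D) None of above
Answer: C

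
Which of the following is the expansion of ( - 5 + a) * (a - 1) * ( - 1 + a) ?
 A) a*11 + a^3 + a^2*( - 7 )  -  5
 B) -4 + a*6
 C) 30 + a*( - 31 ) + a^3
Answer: A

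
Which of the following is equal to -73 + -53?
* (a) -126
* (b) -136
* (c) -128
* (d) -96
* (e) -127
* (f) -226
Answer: a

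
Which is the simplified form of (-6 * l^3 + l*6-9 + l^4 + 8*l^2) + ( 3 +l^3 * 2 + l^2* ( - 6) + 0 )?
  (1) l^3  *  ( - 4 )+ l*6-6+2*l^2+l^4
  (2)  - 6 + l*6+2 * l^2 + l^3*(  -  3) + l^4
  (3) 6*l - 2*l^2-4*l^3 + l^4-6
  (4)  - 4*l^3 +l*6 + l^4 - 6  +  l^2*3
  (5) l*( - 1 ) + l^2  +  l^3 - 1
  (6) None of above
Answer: 1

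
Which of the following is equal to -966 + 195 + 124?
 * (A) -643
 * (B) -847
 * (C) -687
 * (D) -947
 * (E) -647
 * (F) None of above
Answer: E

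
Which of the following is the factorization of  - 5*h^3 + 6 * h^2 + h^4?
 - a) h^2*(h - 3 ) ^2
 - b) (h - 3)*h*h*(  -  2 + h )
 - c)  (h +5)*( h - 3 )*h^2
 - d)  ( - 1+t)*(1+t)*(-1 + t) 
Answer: b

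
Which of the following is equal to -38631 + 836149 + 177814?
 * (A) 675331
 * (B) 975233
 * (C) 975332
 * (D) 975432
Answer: C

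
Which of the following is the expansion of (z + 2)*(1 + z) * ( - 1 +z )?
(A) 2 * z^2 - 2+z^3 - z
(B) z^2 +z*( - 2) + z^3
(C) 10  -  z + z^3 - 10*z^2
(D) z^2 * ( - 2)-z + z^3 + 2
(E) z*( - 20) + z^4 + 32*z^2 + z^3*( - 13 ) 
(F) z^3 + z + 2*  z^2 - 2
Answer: A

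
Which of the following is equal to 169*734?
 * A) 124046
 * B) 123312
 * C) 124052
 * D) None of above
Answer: A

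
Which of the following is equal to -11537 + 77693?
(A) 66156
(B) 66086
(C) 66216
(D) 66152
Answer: A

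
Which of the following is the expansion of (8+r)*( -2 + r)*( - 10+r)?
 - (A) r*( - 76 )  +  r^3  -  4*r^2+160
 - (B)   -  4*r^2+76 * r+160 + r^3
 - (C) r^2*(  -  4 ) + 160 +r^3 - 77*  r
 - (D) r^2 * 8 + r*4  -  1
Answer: A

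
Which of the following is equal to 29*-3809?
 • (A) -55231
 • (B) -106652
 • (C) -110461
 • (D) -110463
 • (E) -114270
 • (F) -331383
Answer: C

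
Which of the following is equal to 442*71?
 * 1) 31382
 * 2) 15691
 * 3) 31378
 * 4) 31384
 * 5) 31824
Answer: 1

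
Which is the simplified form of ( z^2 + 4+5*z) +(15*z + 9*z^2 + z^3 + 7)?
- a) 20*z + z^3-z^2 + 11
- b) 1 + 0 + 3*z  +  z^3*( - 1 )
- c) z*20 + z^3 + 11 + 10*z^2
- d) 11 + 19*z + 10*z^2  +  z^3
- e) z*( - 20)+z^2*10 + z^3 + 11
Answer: c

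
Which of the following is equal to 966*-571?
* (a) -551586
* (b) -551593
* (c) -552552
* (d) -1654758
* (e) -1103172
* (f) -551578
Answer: a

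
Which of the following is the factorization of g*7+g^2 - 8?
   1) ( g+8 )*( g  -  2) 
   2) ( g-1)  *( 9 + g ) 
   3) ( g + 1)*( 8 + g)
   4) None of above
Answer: 4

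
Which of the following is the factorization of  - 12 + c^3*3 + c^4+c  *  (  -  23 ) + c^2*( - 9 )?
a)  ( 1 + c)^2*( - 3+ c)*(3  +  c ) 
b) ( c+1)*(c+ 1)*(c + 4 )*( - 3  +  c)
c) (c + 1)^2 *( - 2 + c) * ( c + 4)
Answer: b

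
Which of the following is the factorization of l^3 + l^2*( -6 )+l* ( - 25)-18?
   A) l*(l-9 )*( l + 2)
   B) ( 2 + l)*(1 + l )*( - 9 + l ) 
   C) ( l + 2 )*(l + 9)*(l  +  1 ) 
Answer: B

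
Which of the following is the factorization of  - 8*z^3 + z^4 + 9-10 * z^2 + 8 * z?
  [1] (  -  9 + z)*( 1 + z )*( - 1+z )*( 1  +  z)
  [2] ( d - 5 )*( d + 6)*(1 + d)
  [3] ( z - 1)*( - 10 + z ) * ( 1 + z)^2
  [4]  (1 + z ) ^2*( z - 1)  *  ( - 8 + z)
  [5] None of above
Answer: 1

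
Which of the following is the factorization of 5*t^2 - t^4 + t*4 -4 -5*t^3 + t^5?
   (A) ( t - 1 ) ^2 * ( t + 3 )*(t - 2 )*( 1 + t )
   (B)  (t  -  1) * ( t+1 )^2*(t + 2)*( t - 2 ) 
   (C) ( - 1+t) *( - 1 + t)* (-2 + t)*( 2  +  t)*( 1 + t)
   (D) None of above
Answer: C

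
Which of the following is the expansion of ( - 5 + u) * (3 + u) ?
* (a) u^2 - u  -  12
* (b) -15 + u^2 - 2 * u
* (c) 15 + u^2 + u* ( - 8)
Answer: b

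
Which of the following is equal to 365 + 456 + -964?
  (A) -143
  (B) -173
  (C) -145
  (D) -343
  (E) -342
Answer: A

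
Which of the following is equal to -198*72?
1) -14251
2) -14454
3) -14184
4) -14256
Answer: 4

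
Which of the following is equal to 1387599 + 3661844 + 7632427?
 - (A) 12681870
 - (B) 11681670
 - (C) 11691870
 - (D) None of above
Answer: A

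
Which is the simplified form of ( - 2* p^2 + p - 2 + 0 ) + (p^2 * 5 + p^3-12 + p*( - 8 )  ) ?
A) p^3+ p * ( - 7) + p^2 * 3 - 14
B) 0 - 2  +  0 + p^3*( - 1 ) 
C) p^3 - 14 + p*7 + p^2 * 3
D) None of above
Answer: A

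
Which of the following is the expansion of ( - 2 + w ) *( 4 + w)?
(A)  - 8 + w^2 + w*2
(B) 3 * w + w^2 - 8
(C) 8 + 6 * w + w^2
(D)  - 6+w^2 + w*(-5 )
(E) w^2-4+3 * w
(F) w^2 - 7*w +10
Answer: A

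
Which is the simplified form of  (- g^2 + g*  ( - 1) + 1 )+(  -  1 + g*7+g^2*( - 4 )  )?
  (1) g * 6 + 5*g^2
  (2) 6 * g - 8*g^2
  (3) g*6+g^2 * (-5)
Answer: 3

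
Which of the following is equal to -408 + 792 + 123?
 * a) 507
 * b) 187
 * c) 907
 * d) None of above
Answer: a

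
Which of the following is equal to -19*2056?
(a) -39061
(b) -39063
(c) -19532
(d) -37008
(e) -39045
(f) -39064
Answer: f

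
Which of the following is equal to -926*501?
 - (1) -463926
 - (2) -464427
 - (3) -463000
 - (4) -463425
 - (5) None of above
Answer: 1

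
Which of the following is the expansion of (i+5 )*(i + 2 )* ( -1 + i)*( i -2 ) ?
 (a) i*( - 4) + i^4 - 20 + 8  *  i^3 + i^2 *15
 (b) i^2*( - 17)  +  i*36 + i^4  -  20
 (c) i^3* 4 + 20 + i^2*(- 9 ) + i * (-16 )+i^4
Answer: c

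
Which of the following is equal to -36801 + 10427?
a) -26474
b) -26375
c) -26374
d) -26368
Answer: c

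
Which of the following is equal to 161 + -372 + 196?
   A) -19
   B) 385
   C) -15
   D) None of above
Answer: C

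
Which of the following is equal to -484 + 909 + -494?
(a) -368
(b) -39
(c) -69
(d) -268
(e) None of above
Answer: c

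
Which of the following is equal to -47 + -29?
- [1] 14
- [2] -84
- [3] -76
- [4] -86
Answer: 3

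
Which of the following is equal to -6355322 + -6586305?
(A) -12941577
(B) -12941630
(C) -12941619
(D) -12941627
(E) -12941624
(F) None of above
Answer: D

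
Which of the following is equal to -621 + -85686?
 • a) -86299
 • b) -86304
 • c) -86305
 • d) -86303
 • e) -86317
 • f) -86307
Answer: f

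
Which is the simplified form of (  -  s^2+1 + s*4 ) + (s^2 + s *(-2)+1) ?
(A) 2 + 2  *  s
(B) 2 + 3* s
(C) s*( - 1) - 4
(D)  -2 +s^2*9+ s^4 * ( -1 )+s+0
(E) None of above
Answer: A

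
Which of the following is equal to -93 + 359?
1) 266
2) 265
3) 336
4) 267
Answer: 1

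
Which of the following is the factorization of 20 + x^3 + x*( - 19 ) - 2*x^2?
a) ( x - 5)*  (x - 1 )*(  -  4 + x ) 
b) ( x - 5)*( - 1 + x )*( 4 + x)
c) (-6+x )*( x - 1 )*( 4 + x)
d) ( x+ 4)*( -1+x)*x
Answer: b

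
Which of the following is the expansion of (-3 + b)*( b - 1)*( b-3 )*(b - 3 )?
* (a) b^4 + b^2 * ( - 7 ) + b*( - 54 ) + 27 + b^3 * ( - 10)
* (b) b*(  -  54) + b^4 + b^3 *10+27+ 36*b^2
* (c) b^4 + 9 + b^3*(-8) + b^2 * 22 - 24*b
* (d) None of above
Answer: d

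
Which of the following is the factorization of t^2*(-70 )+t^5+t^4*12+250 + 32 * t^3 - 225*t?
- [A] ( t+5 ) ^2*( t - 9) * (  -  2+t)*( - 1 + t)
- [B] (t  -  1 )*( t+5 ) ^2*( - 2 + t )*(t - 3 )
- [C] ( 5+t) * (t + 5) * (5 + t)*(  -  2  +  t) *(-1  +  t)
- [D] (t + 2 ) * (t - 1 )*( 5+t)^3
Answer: C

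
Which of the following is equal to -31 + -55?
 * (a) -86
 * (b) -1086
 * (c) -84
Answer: a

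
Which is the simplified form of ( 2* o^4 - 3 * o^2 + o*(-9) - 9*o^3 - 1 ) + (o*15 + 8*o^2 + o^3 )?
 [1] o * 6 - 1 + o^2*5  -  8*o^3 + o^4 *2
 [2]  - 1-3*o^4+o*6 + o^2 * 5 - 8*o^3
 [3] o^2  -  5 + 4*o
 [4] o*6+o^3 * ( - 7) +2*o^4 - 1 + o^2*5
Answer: 1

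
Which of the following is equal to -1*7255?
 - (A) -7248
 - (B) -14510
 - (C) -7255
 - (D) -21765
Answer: C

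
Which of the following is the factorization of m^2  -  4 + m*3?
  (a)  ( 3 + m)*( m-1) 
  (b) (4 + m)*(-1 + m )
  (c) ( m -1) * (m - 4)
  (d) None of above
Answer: b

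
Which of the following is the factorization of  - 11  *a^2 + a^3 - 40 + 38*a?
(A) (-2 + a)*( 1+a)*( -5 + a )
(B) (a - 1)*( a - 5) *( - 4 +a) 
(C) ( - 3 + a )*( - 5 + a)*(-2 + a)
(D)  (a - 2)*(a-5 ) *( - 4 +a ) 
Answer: D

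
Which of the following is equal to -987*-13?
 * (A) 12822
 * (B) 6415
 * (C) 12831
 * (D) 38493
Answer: C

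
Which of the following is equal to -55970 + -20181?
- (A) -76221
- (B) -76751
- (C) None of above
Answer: C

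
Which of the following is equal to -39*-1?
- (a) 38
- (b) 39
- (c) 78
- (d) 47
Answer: b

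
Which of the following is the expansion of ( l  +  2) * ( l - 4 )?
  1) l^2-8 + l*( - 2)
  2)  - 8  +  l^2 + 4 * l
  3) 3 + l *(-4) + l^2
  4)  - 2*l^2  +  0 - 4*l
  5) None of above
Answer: 1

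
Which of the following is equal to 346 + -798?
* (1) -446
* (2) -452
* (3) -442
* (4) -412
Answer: 2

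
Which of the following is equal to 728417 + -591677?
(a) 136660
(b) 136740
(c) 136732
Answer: b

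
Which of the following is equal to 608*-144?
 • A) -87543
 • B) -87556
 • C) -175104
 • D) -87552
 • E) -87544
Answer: D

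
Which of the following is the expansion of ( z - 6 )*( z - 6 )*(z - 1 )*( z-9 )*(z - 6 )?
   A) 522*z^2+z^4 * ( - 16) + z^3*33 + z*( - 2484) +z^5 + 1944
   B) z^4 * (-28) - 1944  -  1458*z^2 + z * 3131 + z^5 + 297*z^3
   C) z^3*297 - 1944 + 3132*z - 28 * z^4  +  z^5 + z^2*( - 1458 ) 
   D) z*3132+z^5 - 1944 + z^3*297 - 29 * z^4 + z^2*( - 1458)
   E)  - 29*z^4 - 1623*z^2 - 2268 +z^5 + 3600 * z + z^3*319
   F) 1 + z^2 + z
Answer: C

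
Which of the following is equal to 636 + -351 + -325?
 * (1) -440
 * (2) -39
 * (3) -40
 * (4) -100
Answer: 3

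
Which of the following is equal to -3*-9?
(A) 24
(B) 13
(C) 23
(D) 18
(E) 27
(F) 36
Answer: E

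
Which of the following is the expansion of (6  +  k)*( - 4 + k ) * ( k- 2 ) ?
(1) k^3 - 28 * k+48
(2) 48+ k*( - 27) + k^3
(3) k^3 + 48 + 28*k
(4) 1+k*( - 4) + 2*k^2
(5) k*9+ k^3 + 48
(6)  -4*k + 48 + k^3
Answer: 1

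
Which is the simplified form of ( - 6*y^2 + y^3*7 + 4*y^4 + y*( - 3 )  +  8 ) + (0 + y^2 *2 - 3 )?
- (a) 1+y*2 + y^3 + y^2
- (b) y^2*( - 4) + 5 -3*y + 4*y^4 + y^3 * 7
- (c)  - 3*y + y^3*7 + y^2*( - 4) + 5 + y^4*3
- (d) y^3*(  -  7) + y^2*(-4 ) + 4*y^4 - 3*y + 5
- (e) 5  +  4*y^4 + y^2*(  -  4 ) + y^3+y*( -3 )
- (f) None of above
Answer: b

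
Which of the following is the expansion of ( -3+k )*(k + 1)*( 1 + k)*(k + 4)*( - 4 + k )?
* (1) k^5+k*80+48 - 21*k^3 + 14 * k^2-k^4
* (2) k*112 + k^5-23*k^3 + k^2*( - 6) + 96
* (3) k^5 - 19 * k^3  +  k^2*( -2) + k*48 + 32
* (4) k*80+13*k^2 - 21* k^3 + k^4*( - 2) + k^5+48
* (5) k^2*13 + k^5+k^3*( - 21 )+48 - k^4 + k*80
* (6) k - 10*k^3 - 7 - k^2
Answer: 5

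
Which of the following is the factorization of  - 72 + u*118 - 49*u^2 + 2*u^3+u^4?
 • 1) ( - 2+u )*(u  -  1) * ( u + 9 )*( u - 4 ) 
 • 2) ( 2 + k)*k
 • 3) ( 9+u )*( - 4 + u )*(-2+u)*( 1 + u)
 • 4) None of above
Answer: 1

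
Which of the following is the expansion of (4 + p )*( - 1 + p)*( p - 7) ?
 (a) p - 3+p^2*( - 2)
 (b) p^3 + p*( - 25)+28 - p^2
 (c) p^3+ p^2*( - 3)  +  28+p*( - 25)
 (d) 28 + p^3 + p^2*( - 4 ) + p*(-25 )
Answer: d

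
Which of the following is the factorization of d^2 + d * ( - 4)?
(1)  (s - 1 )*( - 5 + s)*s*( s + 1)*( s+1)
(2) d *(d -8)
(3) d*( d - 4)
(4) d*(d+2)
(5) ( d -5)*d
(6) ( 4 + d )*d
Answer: 3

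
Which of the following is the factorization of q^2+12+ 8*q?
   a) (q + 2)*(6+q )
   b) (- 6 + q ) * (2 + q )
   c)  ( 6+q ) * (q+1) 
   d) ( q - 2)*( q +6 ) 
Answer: a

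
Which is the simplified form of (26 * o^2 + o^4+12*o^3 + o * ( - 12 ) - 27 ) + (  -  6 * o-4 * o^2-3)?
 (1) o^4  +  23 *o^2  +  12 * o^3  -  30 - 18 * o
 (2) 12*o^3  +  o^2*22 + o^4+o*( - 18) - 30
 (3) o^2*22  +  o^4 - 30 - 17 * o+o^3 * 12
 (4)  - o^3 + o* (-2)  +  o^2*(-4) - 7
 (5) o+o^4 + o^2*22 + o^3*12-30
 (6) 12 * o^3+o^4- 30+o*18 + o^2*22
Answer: 2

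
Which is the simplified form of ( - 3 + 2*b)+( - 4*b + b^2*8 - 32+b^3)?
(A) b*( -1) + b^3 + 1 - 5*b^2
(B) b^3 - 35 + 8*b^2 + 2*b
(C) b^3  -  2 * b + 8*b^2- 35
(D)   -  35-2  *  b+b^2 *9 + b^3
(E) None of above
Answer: C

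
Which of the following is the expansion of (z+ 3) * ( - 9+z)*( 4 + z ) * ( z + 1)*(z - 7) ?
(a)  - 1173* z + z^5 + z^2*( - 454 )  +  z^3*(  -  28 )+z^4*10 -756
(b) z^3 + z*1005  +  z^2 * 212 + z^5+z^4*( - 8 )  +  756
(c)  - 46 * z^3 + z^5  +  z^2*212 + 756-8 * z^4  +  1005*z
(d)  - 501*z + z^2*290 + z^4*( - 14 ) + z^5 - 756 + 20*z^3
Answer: c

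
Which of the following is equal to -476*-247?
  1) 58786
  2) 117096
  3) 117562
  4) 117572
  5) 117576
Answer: 4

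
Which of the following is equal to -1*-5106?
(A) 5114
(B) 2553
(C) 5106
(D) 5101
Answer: C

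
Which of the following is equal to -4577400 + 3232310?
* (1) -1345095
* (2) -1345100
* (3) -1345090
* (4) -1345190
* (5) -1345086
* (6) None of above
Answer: 3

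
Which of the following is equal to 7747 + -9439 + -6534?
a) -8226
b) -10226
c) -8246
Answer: a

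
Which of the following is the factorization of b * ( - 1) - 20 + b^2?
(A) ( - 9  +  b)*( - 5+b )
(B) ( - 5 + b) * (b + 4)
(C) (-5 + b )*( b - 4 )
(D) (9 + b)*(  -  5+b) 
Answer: B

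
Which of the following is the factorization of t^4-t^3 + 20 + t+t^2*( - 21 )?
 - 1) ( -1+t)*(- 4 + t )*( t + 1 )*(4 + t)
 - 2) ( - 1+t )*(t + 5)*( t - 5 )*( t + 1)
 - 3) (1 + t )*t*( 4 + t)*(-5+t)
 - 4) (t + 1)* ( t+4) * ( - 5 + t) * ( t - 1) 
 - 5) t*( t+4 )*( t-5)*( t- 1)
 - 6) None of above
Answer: 4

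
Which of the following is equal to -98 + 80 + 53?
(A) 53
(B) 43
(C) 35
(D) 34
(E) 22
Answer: C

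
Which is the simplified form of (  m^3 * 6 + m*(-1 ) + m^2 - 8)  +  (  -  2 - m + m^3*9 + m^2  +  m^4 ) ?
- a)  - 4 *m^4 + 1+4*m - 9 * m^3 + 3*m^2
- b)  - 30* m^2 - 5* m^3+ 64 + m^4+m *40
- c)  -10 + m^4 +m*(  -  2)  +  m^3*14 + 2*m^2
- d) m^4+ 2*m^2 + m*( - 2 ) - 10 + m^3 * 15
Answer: d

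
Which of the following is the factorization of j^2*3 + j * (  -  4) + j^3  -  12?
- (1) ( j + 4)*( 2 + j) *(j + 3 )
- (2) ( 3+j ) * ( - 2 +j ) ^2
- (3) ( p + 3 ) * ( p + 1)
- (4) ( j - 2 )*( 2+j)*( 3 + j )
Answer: 4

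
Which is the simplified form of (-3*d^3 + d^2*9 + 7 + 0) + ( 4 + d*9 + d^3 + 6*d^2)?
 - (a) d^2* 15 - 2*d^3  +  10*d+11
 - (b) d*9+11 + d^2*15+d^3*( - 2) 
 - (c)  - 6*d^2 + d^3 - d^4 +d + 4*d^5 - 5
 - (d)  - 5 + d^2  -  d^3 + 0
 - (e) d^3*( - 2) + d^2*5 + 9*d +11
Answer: b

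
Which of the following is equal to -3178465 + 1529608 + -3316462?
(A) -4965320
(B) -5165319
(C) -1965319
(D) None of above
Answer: D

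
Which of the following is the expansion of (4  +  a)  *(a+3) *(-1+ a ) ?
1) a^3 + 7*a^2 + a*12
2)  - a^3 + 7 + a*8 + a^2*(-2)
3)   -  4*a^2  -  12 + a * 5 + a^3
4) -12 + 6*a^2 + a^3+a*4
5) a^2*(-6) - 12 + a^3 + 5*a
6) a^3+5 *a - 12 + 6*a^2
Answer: 6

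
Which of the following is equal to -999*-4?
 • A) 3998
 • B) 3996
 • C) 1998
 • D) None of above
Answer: B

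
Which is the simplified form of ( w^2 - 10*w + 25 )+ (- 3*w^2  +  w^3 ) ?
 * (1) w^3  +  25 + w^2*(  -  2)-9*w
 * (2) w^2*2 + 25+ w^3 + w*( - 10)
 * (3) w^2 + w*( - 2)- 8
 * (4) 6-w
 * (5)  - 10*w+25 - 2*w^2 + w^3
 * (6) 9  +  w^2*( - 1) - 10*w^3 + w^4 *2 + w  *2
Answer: 5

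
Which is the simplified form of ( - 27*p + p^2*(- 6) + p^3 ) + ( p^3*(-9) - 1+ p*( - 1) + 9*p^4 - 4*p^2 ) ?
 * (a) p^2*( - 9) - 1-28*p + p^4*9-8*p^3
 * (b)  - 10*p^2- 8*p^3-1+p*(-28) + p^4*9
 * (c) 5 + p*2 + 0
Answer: b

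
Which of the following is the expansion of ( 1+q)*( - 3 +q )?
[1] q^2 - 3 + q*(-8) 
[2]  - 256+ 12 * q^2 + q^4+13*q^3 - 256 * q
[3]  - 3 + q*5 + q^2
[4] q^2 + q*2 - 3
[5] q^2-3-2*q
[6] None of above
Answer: 5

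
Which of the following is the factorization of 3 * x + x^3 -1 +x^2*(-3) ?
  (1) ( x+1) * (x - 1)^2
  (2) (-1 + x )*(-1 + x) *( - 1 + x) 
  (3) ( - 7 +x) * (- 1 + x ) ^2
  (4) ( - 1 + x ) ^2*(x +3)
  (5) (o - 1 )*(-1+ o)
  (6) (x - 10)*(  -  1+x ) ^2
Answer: 2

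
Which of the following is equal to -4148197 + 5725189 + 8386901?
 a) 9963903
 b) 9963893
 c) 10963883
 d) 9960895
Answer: b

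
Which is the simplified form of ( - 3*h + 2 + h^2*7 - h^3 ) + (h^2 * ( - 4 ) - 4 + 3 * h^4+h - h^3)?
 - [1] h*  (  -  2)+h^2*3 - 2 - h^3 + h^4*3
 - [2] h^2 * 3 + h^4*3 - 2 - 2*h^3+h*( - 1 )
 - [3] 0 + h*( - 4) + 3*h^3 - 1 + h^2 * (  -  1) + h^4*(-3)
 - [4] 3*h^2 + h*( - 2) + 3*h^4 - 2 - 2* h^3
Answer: 4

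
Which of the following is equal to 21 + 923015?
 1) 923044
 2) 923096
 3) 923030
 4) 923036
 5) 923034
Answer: 4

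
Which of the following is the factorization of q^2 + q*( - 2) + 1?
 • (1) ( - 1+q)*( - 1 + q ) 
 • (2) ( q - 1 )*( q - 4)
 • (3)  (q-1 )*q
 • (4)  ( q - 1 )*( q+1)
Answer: 1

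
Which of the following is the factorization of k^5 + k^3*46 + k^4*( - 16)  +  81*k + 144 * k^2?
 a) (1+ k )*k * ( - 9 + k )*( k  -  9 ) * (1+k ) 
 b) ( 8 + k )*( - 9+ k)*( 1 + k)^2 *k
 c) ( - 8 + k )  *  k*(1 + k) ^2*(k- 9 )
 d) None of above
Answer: a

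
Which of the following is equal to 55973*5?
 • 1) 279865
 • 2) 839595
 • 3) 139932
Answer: 1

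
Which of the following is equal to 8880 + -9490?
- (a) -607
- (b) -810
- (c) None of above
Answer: c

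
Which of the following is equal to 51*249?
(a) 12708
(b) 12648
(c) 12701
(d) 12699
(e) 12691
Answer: d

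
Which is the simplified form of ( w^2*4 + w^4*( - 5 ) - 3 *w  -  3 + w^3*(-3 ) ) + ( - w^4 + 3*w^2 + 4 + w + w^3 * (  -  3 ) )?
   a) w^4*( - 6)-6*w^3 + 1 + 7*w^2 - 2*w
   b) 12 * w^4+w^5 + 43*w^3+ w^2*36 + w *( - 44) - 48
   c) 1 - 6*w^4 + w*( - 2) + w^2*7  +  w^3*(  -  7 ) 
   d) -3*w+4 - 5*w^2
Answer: a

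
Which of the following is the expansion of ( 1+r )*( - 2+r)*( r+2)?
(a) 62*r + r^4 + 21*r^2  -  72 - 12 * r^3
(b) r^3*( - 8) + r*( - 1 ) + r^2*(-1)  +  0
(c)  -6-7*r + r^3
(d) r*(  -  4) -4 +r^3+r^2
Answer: d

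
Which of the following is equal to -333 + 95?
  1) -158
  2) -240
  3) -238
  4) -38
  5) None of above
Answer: 3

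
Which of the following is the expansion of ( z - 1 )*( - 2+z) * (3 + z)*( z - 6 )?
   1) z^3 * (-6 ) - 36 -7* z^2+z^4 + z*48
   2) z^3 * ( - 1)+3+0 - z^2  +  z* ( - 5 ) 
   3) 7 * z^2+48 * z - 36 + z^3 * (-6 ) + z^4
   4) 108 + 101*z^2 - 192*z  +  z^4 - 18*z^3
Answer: 1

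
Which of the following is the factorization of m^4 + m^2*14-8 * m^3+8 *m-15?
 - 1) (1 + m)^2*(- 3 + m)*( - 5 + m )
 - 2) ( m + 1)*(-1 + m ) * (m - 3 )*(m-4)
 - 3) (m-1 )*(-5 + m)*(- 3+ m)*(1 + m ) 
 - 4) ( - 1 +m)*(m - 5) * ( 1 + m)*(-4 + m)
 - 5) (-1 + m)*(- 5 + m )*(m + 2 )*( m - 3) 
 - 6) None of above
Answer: 3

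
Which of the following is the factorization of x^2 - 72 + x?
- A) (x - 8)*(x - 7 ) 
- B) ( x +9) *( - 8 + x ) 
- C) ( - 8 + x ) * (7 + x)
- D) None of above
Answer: B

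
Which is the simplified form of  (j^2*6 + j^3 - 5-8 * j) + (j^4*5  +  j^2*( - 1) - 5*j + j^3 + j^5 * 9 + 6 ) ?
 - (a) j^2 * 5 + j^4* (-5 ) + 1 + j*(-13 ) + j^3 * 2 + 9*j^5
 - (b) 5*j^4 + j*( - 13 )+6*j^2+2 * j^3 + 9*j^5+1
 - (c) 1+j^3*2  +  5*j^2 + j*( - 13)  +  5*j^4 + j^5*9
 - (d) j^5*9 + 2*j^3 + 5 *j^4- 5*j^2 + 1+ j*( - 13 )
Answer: c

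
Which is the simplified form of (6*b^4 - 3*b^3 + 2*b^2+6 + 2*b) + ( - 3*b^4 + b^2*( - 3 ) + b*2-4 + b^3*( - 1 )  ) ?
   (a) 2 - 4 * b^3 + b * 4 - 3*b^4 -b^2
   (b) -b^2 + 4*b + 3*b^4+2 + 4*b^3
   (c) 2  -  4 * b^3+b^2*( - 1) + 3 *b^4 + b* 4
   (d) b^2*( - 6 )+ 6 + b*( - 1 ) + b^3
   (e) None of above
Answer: c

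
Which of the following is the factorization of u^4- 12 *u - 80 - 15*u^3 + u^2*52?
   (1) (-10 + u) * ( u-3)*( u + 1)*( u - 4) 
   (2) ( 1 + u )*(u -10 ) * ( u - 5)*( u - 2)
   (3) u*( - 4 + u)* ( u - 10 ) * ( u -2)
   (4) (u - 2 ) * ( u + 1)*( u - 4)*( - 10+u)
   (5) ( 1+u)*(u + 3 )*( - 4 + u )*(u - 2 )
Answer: 4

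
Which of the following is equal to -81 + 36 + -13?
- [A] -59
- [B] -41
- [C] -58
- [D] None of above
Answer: C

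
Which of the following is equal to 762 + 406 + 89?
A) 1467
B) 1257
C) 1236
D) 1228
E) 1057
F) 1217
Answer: B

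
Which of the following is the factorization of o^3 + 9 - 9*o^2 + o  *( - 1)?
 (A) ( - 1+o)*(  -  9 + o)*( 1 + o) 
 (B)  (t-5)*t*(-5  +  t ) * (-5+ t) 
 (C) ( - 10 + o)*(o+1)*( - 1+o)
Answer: A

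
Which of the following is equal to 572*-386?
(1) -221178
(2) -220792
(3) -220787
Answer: 2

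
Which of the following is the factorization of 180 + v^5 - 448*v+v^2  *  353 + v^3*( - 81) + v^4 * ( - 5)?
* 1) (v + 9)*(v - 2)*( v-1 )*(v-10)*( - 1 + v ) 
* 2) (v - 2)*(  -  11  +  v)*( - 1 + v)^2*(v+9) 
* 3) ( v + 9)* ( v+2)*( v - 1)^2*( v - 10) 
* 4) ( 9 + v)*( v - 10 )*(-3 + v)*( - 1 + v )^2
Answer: 1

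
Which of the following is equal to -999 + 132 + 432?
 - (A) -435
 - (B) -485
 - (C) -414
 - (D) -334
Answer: A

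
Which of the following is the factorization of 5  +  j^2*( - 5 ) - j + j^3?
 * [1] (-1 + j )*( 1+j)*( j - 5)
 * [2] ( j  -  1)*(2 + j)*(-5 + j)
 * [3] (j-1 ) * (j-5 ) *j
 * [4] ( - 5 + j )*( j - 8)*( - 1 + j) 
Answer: 1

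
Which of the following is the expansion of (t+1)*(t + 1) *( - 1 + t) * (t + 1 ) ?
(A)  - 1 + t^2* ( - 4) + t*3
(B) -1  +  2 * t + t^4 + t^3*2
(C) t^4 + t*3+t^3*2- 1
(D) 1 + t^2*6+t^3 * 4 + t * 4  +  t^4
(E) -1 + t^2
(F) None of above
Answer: F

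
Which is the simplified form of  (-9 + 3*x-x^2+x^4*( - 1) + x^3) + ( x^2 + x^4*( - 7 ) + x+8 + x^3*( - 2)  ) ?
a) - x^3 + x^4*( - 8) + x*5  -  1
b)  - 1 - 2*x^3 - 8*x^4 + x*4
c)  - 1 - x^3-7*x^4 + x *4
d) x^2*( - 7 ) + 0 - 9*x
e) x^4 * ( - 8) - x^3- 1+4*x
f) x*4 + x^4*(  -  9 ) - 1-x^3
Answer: e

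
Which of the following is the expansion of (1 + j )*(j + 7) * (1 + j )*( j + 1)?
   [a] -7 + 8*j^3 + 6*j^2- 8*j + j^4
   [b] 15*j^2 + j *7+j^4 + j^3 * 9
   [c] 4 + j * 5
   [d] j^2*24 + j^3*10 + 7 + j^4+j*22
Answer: d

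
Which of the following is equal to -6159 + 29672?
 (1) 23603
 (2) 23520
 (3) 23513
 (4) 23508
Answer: 3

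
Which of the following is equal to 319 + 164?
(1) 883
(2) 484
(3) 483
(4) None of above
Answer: 3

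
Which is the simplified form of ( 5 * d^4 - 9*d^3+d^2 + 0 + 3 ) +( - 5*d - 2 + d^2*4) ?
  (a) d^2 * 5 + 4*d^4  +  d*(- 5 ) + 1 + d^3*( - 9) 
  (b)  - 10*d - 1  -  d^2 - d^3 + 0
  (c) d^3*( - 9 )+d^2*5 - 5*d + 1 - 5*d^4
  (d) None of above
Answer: d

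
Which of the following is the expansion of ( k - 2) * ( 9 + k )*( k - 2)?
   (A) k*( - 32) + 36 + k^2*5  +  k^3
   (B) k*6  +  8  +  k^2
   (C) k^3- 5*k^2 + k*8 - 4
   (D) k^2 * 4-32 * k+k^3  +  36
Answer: A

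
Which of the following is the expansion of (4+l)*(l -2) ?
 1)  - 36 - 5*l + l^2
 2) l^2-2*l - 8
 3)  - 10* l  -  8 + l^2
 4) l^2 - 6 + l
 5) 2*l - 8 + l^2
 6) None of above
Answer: 5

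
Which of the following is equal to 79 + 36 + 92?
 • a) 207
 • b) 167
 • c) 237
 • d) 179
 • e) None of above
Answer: a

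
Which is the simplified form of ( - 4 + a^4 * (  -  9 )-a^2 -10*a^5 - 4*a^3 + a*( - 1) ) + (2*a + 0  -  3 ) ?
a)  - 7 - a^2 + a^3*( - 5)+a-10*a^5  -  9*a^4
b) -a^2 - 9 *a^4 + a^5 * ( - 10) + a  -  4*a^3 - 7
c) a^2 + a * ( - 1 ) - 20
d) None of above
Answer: b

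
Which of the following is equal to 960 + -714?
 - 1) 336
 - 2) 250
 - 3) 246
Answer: 3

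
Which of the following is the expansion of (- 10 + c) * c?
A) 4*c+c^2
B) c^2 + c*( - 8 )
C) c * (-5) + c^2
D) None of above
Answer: D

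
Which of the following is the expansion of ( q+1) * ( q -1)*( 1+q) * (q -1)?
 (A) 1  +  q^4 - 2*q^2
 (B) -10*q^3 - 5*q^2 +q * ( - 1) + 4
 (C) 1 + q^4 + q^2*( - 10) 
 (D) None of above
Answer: A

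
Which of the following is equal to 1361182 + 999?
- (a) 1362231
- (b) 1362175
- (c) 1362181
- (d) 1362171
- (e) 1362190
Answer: c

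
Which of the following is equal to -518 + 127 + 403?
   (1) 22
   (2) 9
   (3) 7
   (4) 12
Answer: 4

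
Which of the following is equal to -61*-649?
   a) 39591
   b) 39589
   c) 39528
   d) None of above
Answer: b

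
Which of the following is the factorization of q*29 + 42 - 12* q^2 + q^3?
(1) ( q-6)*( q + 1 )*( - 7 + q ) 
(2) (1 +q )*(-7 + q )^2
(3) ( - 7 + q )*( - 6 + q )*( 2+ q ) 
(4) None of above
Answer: 1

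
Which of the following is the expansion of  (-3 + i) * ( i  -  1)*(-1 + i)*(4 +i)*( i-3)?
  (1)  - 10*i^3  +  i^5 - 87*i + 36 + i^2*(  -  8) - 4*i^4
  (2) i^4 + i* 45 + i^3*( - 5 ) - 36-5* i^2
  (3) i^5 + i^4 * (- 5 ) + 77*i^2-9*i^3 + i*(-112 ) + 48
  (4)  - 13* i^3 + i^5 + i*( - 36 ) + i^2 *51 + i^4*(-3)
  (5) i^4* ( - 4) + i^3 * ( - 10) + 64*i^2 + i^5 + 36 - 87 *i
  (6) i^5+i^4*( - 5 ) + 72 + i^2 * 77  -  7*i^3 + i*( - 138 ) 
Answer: 5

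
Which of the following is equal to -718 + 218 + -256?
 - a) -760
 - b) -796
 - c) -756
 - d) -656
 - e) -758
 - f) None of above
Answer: c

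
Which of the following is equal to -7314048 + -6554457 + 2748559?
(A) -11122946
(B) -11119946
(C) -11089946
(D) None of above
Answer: B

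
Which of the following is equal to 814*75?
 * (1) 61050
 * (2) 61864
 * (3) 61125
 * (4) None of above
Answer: 1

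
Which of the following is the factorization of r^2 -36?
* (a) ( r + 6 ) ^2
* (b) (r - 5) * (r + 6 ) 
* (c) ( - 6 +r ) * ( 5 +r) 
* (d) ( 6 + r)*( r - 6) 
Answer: d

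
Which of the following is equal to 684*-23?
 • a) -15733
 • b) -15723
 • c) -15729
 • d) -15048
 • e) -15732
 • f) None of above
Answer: e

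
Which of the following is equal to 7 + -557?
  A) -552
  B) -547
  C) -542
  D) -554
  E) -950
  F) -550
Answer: F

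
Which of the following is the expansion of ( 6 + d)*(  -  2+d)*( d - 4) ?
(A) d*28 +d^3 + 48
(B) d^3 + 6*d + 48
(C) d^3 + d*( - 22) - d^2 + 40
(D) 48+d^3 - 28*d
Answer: D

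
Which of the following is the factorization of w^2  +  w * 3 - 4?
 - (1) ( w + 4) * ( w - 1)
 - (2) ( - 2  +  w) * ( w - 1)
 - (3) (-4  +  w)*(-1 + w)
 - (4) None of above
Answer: 1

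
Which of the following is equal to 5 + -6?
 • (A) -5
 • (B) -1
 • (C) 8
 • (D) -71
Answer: B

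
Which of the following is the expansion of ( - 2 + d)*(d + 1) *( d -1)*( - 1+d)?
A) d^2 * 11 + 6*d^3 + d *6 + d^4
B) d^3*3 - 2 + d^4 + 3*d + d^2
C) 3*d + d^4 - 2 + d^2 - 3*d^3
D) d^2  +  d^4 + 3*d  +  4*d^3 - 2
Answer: C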